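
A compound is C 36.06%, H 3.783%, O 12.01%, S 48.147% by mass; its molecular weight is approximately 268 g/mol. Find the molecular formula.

C8H10O2S4

Assume 100 g: 36.06 g C, 3.783 g H, 12.01 g O, 48.147 g S.
C: 36.06 g ÷ 12.01 g/mol = 3.002 mol
H: 3.783 g ÷ 1.008 g/mol = 3.753 mol
O: 12.01 g ÷ 16.00 g/mol = 0.7506 mol
S: 48.147 g ÷ 32.07 g/mol = 1.501 mol
Ratios (÷ 0.7506): C 4.000, H 5.000, O 1.000, S 2.000
→ C4H5OS2
Empirical-formula mass = 133.22 g/mol
n = 268 / 133.22 = 2.01 ≈ 2
Molecular formula = (C4H5OS2)×2 = C8H10O2S4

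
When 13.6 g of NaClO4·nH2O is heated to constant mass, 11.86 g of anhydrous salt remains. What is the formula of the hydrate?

Mass of water lost = 13.6 − 11.86 = 1.74 g → 1.74 / 18.02 = 0.09656 mol H2O
Molar mass of NaClO4 = 122.44 g/mol → mol NaClO4 = 11.86 / 122.44 = 0.09686
n = 0.09656 / 0.09686 = 1.00 ≈ 1 → NaClO4·H2O

NaClO4·H2O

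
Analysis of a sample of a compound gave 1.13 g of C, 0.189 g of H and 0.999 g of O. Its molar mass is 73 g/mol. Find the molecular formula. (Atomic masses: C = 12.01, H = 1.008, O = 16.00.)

C3H6O2

n(C) = 1.13/12.01 = 0.09409, n(H) = 0.189/1.008 = 0.1875, n(O) = 0.999/16.00 = 0.06244
Ratios (÷ 0.06244): C 1.507, H 3.003, O 1.000
Multiply by 2: C 3.01, H 6.01, O 2.00 → C3H6O2
Empirical-formula mass = 74.08 g/mol
n = 73 / 74.08 = 0.99 ≈ 1
Molecular formula = empirical formula = C3H6O2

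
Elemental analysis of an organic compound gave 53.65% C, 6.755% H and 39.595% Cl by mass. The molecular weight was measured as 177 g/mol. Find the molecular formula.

Assume 100 g: 53.65 g C, 6.755 g H, 39.595 g Cl.
C: 53.65 g ÷ 12.01 g/mol = 4.467 mol
H: 6.755 g ÷ 1.008 g/mol = 6.701 mol
Cl: 39.595 g ÷ 35.45 g/mol = 1.117 mol
Divide by the smallest (1.117 mol Cl): C 3.999, H 6.000, Cl 1.000
Ratio ≈ 4:6:1, so the empirical formula is C4H6Cl
Empirical-formula mass = 89.54 g/mol
n = 177 / 89.54 = 1.98 ≈ 2
Molecular formula = (C4H6Cl)×2 = C8H12Cl2

C8H12Cl2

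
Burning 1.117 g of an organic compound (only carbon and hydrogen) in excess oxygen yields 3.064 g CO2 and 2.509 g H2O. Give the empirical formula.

CH4

mol C = 3.064 / 44.01 = 0.06962; mass C = 0.06962 × 12.01 = 0.8361 g
mol H = 2 × (2.509 / 18.02) = 0.2785; mass H = 0.2785 × 1.008 = 0.2807 g
Smallest is C at 0.06962 mol; normalising gives C 1.000, H 4.000
Ratio ≈ 1:4, so the empirical formula is CH4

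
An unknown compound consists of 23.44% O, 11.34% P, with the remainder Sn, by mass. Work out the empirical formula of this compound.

Assume 100 g: 23.44 g O, 11.34 g P, 65.22 g Sn.
n(O) = 23.44/16.00 = 1.465, n(P) = 11.34/30.97 = 0.3662, n(Sn) = 65.22/118.71 = 0.5494
Ratios (÷ 0.3662): O 4.001, P 1.000, Sn 1.500
Scaling by 2: O 8.00, P 2.00, Sn 3.00 → O8P2Sn3

O8P2Sn3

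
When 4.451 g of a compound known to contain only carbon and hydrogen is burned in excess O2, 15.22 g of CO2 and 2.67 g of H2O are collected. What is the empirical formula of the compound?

mol C = 15.22 / 44.01 = 0.3458; mass C = 0.3458 × 12.01 = 4.153 g
mol H = 2 × (2.67 / 18.02) = 0.2963; mass H = 0.2963 × 1.008 = 0.2987 g
Smallest is H at 0.2963 mol; normalising gives C 1.167, H 1.000
×6: C 7.00, H 6.00 → C7H6

C7H6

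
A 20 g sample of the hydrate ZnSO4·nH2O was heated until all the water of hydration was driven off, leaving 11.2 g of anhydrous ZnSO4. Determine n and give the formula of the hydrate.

Mass of water lost = 20 − 11.2 = 8.8 g → 8.8 / 18.02 = 0.4883 mol H2O
Molar mass of ZnSO4 = 161.45 g/mol → mol ZnSO4 = 11.2 / 161.45 = 0.06937
n = 0.4883 / 0.06937 = 7.04 ≈ 7 → ZnSO4·7H2O

ZnSO4·7H2O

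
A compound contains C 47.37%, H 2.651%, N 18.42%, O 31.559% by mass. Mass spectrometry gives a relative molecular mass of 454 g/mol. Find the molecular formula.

C18H12N6O9

Assume 100 g: 47.37 g C, 2.651 g H, 18.42 g N, 31.559 g O.
n(C) = 47.37/12.01 = 3.944, n(H) = 2.651/1.008 = 2.63, n(N) = 18.42/14.01 = 1.315, n(O) = 31.559/16.00 = 1.972
Divide by the smallest (1.315 mol N): C 3.000, H 2.000, N 1.000, O 1.500
×2: C 6.00, H 4.00, N 2.00, O 3.00 → C6H4N2O3
Empirical-formula mass = 152.11 g/mol
n = 454 / 152.11 = 2.98 ≈ 3
Molecular formula = (C6H4N2O3)×3 = C18H12N6O9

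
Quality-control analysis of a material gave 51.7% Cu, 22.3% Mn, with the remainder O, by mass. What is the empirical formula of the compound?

Assume 100 g: 51.7 g Cu, 22.3 g Mn, 26 g O.
n(Cu) = 51.7/63.55 = 0.8135, n(Mn) = 22.3/54.94 = 0.4059, n(O) = 26/16.00 = 1.625
Smallest is Mn at 0.4059 mol; normalising gives Cu 2.004, Mn 1.000, O 4.003
→ Cu2MnO4

Cu2MnO4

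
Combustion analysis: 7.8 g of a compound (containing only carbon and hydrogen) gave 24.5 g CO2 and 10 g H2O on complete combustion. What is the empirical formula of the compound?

CH2

mol C = 24.5 / 44.01 = 0.5567; mass C = 0.5567 × 12.01 = 6.686 g
mol H = 2 × (10 / 18.02) = 1.110; mass H = 1.110 × 1.008 = 1.119 g
Smallest is C at 0.5567 mol; normalising gives C 1.000, H 1.994
→ CH2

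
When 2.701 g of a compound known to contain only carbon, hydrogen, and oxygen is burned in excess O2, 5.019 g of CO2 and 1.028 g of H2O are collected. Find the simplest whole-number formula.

C3H3O2

mol C = 5.019 / 44.01 = 0.1140; mass C = 0.1140 × 12.01 = 1.370 g
mol H = 2 × (1.028 / 18.02) = 0.1141; mass H = 0.1141 × 1.008 = 0.1150 g
mass O = 2.701 − (1.485) = 1.216 g → mol O = 0.07602
Ratios (÷ 0.07602): C 1.500, H 1.501, O 1.000
Scaling by 2: C 3.00, H 3.00, O 2.00 → C3H3O2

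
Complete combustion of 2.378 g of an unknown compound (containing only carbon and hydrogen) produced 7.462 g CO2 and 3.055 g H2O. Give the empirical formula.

CH2

mol C = 7.462 / 44.01 = 0.1696; mass C = 0.1696 × 12.01 = 2.036 g
mol H = 2 × (3.055 / 18.02) = 0.3391; mass H = 0.3391 × 1.008 = 0.3418 g
Divide by the smallest (0.1696 mol C): C 1.000, H 2.000
→ CH2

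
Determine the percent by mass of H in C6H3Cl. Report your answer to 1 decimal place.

Molar mass = 6(12.01) + 3(1.008) + 1(35.45) = 110.534 g/mol
Mass of H per mole = 3 × 1.008 = 3.024 g
% H = 3.024 / 110.534 × 100 = 2.7%

2.7%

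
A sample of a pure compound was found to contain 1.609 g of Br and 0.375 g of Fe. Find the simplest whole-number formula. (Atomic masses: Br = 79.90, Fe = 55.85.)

Br: 1.609 g ÷ 79.90 g/mol = 0.02014 mol
Fe: 0.375 g ÷ 55.85 g/mol = 0.006714 mol
Smallest is Fe at 0.006714 mol; normalising gives Br 2.999, Fe 1.000
Ratio ≈ 3:1, so the empirical formula is Br3Fe

Br3Fe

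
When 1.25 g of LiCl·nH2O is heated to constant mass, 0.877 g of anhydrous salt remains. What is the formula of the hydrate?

LiCl·H2O

Mass of water lost = 1.25 − 0.877 = 0.373 g → 0.373 / 18.02 = 0.0207 mol H2O
Molar mass of LiCl = 42.39 g/mol → mol LiCl = 0.877 / 42.39 = 0.02069
n = 0.0207 / 0.02069 = 1.00 ≈ 1 → LiCl·H2O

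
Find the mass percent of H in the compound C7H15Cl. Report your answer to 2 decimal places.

Molar mass = 7(12.01) + 15(1.008) + 1(35.45) = 134.640 g/mol
Mass of H per mole = 15 × 1.008 = 15.120 g
% H = 15.120 / 134.640 × 100 = 11.23%

11.23%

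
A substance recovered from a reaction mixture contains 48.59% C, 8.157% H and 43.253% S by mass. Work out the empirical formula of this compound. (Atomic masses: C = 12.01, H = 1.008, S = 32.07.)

Assume 100 g: 48.59 g C, 8.157 g H, 43.253 g S.
n(C) = 48.59/12.01 = 4.046, n(H) = 8.157/1.008 = 8.092, n(S) = 43.253/32.07 = 1.349
Smallest is S at 1.349 mol; normalising gives C 3.000, H 6.000, S 1.000
≈ 3:6:1 → C3H6S

C3H6S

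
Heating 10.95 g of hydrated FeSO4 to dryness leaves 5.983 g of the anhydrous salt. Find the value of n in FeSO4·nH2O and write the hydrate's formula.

Mass of water lost = 10.95 − 5.983 = 4.967 g → 4.967 / 18.02 = 0.2756 mol H2O
Molar mass of FeSO4 = 151.92 g/mol → mol FeSO4 = 5.983 / 151.92 = 0.03938
n = 0.2756 / 0.03938 = 7.00 ≈ 7 → FeSO4·7H2O

FeSO4·7H2O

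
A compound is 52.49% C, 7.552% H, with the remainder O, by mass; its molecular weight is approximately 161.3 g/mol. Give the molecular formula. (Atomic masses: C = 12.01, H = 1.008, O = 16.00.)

Assume 100 g: 52.49 g C, 7.552 g H, 39.958 g O.
Moles — C: 52.49 / 12.01 = 4.371 mol; H: 7.552 / 1.008 = 7.492 mol; O: 39.958 / 16.00 = 2.497 mol
Divide by the smallest (2.497 mol O): C 1.750, H 3.000, O 1.000
Multiply by 4: C 7.00, H 12.00, O 4.00 → C7H12O4
Empirical-formula mass = 160.17 g/mol
n = 161.3 / 160.17 = 1.01 ≈ 1
Molecular formula = empirical formula = C7H12O4

C7H12O4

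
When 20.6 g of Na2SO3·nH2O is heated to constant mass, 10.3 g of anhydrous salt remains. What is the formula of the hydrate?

Na2SO3·7H2O

Mass of water lost = 20.6 − 10.3 = 10.3 g → 10.3 / 18.02 = 0.5716 mol H2O
Molar mass of Na2SO3 = 126.05 g/mol → mol Na2SO3 = 10.3 / 126.05 = 0.08171
n = 0.5716 / 0.08171 = 7.00 ≈ 7 → Na2SO3·7H2O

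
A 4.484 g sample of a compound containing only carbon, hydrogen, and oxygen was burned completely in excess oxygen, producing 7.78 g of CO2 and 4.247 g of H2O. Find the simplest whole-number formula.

C3H8O2

mol C = 7.78 / 44.01 = 0.1768; mass C = 0.1768 × 12.01 = 2.123 g
mol H = 2 × (4.247 / 18.02) = 0.4714; mass H = 0.4714 × 1.008 = 0.4751 g
mass O = 4.484 − (2.598) = 1.886 g → mol O = 0.1179
Ratios (÷ 0.1179): C 1.500, H 3.999, O 1.000
×2: C 3.00, H 8.00, O 2.00 → C3H8O2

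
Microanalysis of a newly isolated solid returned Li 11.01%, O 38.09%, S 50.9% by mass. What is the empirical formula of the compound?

Li2O3S2

Assume 100 g: 11.01 g Li, 38.09 g O, 50.9 g S.
Li: 11.01 g ÷ 6.94 g/mol = 1.586 mol
O: 38.09 g ÷ 16.00 g/mol = 2.381 mol
S: 50.9 g ÷ 32.07 g/mol = 1.587 mol
Divide by the smallest (1.586 mol Li): Li 1.000, O 1.501, S 1.000
Multiply by 2: Li 2.00, O 3.00, S 2.00 → Li2O3S2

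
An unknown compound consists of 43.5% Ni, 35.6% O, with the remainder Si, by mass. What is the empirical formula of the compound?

Assume 100 g: 43.5 g Ni, 35.6 g O, 20.9 g Si.
Moles — Ni: 43.5 / 58.69 = 0.7412 mol; O: 35.6 / 16.00 = 2.225 mol; Si: 20.9 / 28.09 = 0.744 mol
Ratios (÷ 0.7412): Ni 1.000, O 3.002, Si 1.004
≈ 1:3:1 → NiO3Si

NiO3Si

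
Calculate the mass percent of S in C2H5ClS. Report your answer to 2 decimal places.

Molar mass = 2(12.01) + 5(1.008) + 1(35.45) + 1(32.07) = 96.580 g/mol
Mass of S per mole = 1 × 32.07 = 32.070 g
% S = 32.070 / 96.580 × 100 = 33.21%

33.21%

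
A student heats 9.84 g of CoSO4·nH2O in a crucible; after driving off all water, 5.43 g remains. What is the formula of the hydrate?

Mass of water lost = 9.84 − 5.43 = 4.41 g → 4.41 / 18.02 = 0.2447 mol H2O
Molar mass of CoSO4 = 155.00 g/mol → mol CoSO4 = 5.43 / 155.00 = 0.03503
n = 0.2447 / 0.03503 = 6.99 ≈ 7 → CoSO4·7H2O

CoSO4·7H2O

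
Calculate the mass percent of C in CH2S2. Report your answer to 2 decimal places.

Molar mass = 1(12.01) + 2(1.008) + 2(32.07) = 78.166 g/mol
Mass of C per mole = 1 × 12.01 = 12.010 g
% C = 12.010 / 78.166 × 100 = 15.36%

15.36%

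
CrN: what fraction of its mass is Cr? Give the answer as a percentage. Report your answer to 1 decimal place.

78.8%

Molar mass = 1(52.00) + 1(14.01) = 66.010 g/mol
Mass of Cr per mole = 1 × 52.00 = 52.000 g
% Cr = 52.000 / 66.010 × 100 = 78.8%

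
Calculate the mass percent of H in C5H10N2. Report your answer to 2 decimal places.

10.27%

Molar mass = 5(12.01) + 10(1.008) + 2(14.01) = 98.150 g/mol
Mass of H per mole = 10 × 1.008 = 10.080 g
% H = 10.080 / 98.150 × 100 = 10.27%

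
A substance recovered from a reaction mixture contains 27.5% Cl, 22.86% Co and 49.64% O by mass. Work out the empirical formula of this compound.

Cl2CoO8

Assume 100 g: 27.5 g Cl, 22.86 g Co, 49.64 g O.
Cl: 27.5 g ÷ 35.45 g/mol = 0.7757 mol
Co: 22.86 g ÷ 58.93 g/mol = 0.3879 mol
O: 49.64 g ÷ 16.00 g/mol = 3.103 mol
Ratios (÷ 0.3879): Cl 2.000, Co 1.000, O 7.998
≈ 2:1:8 → Cl2CoO8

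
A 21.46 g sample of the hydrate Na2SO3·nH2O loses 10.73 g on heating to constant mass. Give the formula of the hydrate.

Mass of anhydrous Na2SO3 = 21.46 − 10.73 = 10.73 g
mol H2O = 10.73 / 18.02 = 0.5954
Molar mass of Na2SO3 = 126.05 g/mol → mol Na2SO3 = 10.73 / 126.05 = 0.08512
n = 0.5954 / 0.08512 = 7.00 ≈ 7 → Na2SO3·7H2O

Na2SO3·7H2O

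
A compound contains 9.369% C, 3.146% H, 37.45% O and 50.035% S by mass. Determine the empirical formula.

CH4O3S2

Assume 100 g: 9.369 g C, 3.146 g H, 37.45 g O, 50.035 g S.
n(C) = 9.369/12.01 = 0.7801, n(H) = 3.146/1.008 = 3.121, n(O) = 37.45/16.00 = 2.341, n(S) = 50.035/32.07 = 1.56
Smallest is C at 0.7801 mol; normalising gives C 1.000, H 4.001, O 3.000, S 2.000
≈ 1:4:3:2 → CH4O3S2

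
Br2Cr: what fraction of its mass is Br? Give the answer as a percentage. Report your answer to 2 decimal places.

75.45%

Molar mass = 2(79.90) + 1(52.00) = 211.800 g/mol
Mass of Br per mole = 2 × 79.90 = 159.800 g
% Br = 159.800 / 211.800 × 100 = 75.45%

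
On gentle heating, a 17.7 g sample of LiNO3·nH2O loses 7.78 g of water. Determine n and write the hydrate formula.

LiNO3·3H2O

Mass of anhydrous LiNO3 = 17.7 − 7.78 = 9.92 g
mol H2O = 7.78 / 18.02 = 0.4317
Molar mass of LiNO3 = 68.95 g/mol → mol LiNO3 = 9.92 / 68.95 = 0.1439
n = 0.4317 / 0.1439 = 3.00 ≈ 3 → LiNO3·3H2O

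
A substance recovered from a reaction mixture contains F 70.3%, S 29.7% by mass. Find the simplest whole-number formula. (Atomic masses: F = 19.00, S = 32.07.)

F4S

Assume 100 g: 70.3 g F, 29.7 g S.
Moles — F: 70.3 / 19.00 = 3.7 mol; S: 29.7 / 32.07 = 0.9261 mol
Divide by the smallest (0.9261 mol S): F 3.995, S 1.000
Ratio ≈ 4:1, so the empirical formula is F4S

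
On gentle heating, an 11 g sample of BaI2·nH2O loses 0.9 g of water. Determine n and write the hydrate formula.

Mass of anhydrous BaI2 = 11 − 0.9 = 10.1 g
mol H2O = 0.9 / 18.02 = 0.04994
Molar mass of BaI2 = 391.13 g/mol → mol BaI2 = 10.1 / 391.13 = 0.02582
n = 0.04994 / 0.02582 = 1.93 ≈ 2 → BaI2·2H2O

BaI2·2H2O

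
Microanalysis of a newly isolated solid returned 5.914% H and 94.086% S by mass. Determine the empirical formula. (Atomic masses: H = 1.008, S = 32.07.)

Assume 100 g: 5.914 g H, 94.086 g S.
Moles — H: 5.914 / 1.008 = 5.867 mol; S: 94.086 / 32.07 = 2.934 mol
Divide by the smallest (2.934 mol S): H 2.000, S 1.000
→ H2S

H2S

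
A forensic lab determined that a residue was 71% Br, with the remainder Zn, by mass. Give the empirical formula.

Br2Zn

Assume 100 g: 71 g Br, 29 g Zn.
Moles — Br: 71 / 79.90 = 0.8886 mol; Zn: 29 / 65.38 = 0.4436 mol
Smallest is Zn at 0.4436 mol; normalising gives Br 2.003, Zn 1.000
Ratio ≈ 2:1, so the empirical formula is Br2Zn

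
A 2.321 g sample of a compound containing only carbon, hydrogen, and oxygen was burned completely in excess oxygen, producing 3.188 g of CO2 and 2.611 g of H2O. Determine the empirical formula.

CH4O

mol C = 3.188 / 44.01 = 0.07244; mass C = 0.07244 × 12.01 = 0.8700 g
mol H = 2 × (2.611 / 18.02) = 0.2898; mass H = 0.2898 × 1.008 = 0.2921 g
mass O = 2.321 − (1.162) = 1.159 g → mol O = 0.07243
Divide by the smallest (0.07243 mol O): C 1.000, H 4.001, O 1.000
≈ 1:4:1 → CH4O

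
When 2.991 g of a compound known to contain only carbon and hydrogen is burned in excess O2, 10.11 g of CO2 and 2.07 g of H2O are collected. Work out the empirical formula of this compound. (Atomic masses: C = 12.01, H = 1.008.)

CH

mol C = 10.11 / 44.01 = 0.2297; mass C = 0.2297 × 12.01 = 2.759 g
mol H = 2 × (2.07 / 18.02) = 0.2297; mass H = 0.2297 × 1.008 = 0.2316 g
Ratios (÷ 0.2297): C 1.000, H 1.000
≈ 1:1 → CH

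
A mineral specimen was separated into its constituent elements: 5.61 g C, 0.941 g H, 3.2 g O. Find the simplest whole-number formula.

C7H14O3

Moles — C: 5.61 / 12.01 = 0.4671 mol; H: 0.941 / 1.008 = 0.9335 mol; O: 3.2 / 16.00 = 0.2 mol
Smallest is O at 0.2 mol; normalising gives C 2.336, H 4.668, O 1.000
Multiply by 3: C 7.01, H 14.00, O 3.00 → C7H14O3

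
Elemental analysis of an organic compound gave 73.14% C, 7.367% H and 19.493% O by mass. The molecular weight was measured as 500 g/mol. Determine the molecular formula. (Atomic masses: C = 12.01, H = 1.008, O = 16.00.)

C30H36O6

Assume 100 g: 73.14 g C, 7.367 g H, 19.493 g O.
C: 73.14 g ÷ 12.01 g/mol = 6.09 mol
H: 7.367 g ÷ 1.008 g/mol = 7.309 mol
O: 19.493 g ÷ 16.00 g/mol = 1.218 mol
Divide by the smallest (1.218 mol O): C 4.999, H 5.999, O 1.000
Ratio ≈ 5:6:1, so the empirical formula is C5H6O
Empirical-formula mass = 82.10 g/mol
n = 500 / 82.10 = 6.09 ≈ 6
Molecular formula = (C5H6O)×6 = C30H36O6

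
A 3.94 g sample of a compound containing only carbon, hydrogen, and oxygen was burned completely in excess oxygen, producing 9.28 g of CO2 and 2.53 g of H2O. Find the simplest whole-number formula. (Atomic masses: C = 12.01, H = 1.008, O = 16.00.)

C3H4O

mol C = 9.28 / 44.01 = 0.2109; mass C = 0.2109 × 12.01 = 2.532 g
mol H = 2 × (2.53 / 18.02) = 0.2808; mass H = 0.2808 × 1.008 = 0.2830 g
mass O = 3.94 − (2.815) = 1.125 g → mol O = 0.07028
Divide by the smallest (0.07028 mol O): C 3.000, H 3.995, O 1.000
Ratio ≈ 3:4:1, so the empirical formula is C3H4O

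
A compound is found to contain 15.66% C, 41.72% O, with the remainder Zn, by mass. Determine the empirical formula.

C2O4Zn

Assume 100 g: 15.66 g C, 41.72 g O, 42.62 g Zn.
n(C) = 15.66/12.01 = 1.304, n(O) = 41.72/16.00 = 2.607, n(Zn) = 42.62/65.38 = 0.6519
Smallest is Zn at 0.6519 mol; normalising gives C 2.000, O 4.000, Zn 1.000
≈ 2:4:1 → C2O4Zn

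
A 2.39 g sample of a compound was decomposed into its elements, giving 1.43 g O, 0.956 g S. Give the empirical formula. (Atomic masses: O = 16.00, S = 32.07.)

n(O) = 1.43/16.00 = 0.08937, n(S) = 0.956/32.07 = 0.02981
Smallest is S at 0.02981 mol; normalising gives O 2.998, S 1.000
→ O3S

O3S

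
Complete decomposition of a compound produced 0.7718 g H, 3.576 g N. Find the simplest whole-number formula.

H: 0.7718 g ÷ 1.008 g/mol = 0.7657 mol
N: 3.576 g ÷ 14.01 g/mol = 0.2552 mol
Ratios (÷ 0.2552): H 3.000, N 1.000
Ratio ≈ 3:1, so the empirical formula is H3N

H3N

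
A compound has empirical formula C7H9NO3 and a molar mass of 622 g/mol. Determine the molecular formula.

Empirical-formula mass = 155.15 g/mol
n = 622 / 155.15 = 4.01 ≈ 4
Molecular formula = (C7H9NO3)4 = C28H36N4O12

C28H36N4O12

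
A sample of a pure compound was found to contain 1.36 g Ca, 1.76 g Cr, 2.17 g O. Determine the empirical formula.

CaCrO4

Ca: 1.36 g ÷ 40.08 g/mol = 0.03393 mol
Cr: 1.76 g ÷ 52.00 g/mol = 0.03385 mol
O: 2.17 g ÷ 16.00 g/mol = 0.1356 mol
Ratios (÷ 0.03385): Ca 1.003, Cr 1.000, O 4.007
→ CaCrO4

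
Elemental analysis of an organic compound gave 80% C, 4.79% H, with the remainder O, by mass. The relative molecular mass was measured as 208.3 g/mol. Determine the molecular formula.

Assume 100 g: 80 g C, 4.79 g H, 15.21 g O.
Moles — C: 80 / 12.01 = 6.661 mol; H: 4.79 / 1.008 = 4.752 mol; O: 15.21 / 16.00 = 0.9506 mol
Ratios (÷ 0.9506): C 7.007, H 4.999, O 1.000
→ C7H5O
Empirical-formula mass = 105.11 g/mol
n = 208.3 / 105.11 = 1.98 ≈ 2
Molecular formula = (C7H5O)×2 = C14H10O2

C14H10O2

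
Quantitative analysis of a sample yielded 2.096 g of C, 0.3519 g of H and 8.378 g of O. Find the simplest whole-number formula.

CH2O3

n(C) = 2.096/12.01 = 0.1745, n(H) = 0.3519/1.008 = 0.3491, n(O) = 8.378/16.00 = 0.5236
Divide by the smallest (0.1745 mol C): C 1.000, H 2.000, O 3.000
Ratio ≈ 1:2:3, so the empirical formula is CH2O3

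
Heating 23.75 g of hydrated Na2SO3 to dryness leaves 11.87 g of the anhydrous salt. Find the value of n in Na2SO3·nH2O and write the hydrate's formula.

Na2SO3·7H2O

Mass of water lost = 23.75 − 11.87 = 11.88 g → 11.88 / 18.02 = 0.6593 mol H2O
Molar mass of Na2SO3 = 126.05 g/mol → mol Na2SO3 = 11.87 / 126.05 = 0.09417
n = 0.6593 / 0.09417 = 7.00 ≈ 7 → Na2SO3·7H2O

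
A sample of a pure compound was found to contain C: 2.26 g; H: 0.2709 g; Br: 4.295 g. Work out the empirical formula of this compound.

C7H10Br2

C: 2.26 g ÷ 12.01 g/mol = 0.1882 mol
H: 0.2709 g ÷ 1.008 g/mol = 0.2687 mol
Br: 4.295 g ÷ 79.90 g/mol = 0.05375 mol
Smallest is Br at 0.05375 mol; normalising gives C 3.501, H 5.000, Br 1.000
×2: C 7.00, H 10.00, Br 2.00 → C7H10Br2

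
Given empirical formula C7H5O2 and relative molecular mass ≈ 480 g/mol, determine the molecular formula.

Empirical-formula mass = 121.11 g/mol
n = 480 / 121.11 = 3.96 ≈ 4
Molecular formula = (C7H5O2)4 = C28H20O8

C28H20O8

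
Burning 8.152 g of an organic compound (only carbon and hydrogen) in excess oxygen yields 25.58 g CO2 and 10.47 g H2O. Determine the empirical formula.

CH2

mol C = 25.58 / 44.01 = 0.5812; mass C = 0.5812 × 12.01 = 6.981 g
mol H = 2 × (10.47 / 18.02) = 1.162; mass H = 1.162 × 1.008 = 1.171 g
Smallest is C at 0.5812 mol; normalising gives C 1.000, H 1.999
≈ 1:2 → CH2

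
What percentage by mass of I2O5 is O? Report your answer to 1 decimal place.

Molar mass = 2(126.90) + 5(16.00) = 333.800 g/mol
Mass of O per mole = 5 × 16.00 = 80.000 g
% O = 80.000 / 333.800 × 100 = 24.0%

24.0%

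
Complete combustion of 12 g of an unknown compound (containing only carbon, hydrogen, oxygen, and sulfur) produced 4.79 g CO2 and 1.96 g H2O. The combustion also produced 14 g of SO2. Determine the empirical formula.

mol C = 4.79 / 44.01 = 0.1088; mass C = 0.1088 × 12.01 = 1.307 g
mol H = 2 × (1.96 / 18.02) = 0.2175; mass H = 0.2175 × 1.008 = 0.2193 g
mol S = 14 / 64.07 = 0.2185; mass S = 7.008 g
mass O = 12 − (8.534) = 3.466 g → mol O = 0.2166
Divide by the smallest (0.1088 mol C): C 1.000, H 1.999, O 1.990, S 2.008
→ CH2O2S2

CH2O2S2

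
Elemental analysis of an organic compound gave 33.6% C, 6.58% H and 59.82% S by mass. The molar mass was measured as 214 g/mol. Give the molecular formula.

Assume 100 g: 33.6 g C, 6.58 g H, 59.82 g S.
Moles — C: 33.6 / 12.01 = 2.798 mol; H: 6.58 / 1.008 = 6.528 mol; S: 59.82 / 32.07 = 1.865 mol
Ratios (÷ 1.865): C 1.500, H 3.500, S 1.000
Scaling by 2: C 3.00, H 7.00, S 2.00 → C3H7S2
Empirical-formula mass = 107.23 g/mol
n = 214 / 107.23 = 2.00 ≈ 2
Molecular formula = (C3H7S2)×2 = C6H14S4

C6H14S4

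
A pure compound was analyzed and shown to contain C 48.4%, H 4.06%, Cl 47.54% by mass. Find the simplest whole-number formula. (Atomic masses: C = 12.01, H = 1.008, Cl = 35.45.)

C3H3Cl

Assume 100 g: 48.4 g C, 4.06 g H, 47.54 g Cl.
Moles — C: 48.4 / 12.01 = 4.03 mol; H: 4.06 / 1.008 = 4.028 mol; Cl: 47.54 / 35.45 = 1.341 mol
Ratios (÷ 1.341): C 3.005, H 3.003, Cl 1.000
→ C3H3Cl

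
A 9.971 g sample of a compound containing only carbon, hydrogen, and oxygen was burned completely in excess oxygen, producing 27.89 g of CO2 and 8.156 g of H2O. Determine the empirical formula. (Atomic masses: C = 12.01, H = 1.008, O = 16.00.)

C7H10O

mol C = 27.89 / 44.01 = 0.6337; mass C = 0.6337 × 12.01 = 7.611 g
mol H = 2 × (8.156 / 18.02) = 0.9052; mass H = 0.9052 × 1.008 = 0.9125 g
mass O = 9.971 − (8.523) = 1.448 g → mol O = 0.09047
Smallest is O at 0.09047 mol; normalising gives C 7.005, H 10.005, O 1.000
→ C7H10O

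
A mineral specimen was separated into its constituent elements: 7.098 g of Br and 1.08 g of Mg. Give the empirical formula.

Moles — Br: 7.098 / 79.90 = 0.08884 mol; Mg: 1.08 / 24.31 = 0.04443 mol
Smallest is Mg at 0.04443 mol; normalising gives Br 2.000, Mg 1.000
Ratio ≈ 2:1, so the empirical formula is Br2Mg

Br2Mg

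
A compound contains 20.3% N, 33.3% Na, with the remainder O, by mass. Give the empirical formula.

Assume 100 g: 20.3 g N, 33.3 g Na, 46.4 g O.
n(N) = 20.3/14.01 = 1.449, n(Na) = 33.3/22.99 = 1.448, n(O) = 46.4/16.00 = 2.9
Divide by the smallest (1.448 mol Na): N 1.000, Na 1.000, O 2.002
→ NNaO2

NNaO2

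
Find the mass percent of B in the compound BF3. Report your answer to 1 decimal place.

15.9%

Molar mass = 1(10.81) + 3(19.00) = 67.810 g/mol
Mass of B per mole = 1 × 10.81 = 10.810 g
% B = 10.810 / 67.810 × 100 = 15.9%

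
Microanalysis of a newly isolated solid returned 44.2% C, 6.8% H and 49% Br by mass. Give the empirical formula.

C6H11Br

Assume 100 g: 44.2 g C, 6.8 g H, 49 g Br.
C: 44.2 g ÷ 12.01 g/mol = 3.68 mol
H: 6.8 g ÷ 1.008 g/mol = 6.746 mol
Br: 49 g ÷ 79.90 g/mol = 0.6133 mol
Ratios (÷ 0.6133): C 6.001, H 11.000, Br 1.000
→ C6H11Br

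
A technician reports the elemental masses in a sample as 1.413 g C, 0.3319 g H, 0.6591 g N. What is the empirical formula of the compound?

C: 1.413 g ÷ 12.01 g/mol = 0.1177 mol
H: 0.3319 g ÷ 1.008 g/mol = 0.3293 mol
N: 0.6591 g ÷ 14.01 g/mol = 0.04704 mol
Divide by the smallest (0.04704 mol N): C 2.501, H 6.999, N 1.000
×2: C 5.00, H 14.00, N 2.00 → C5H14N2

C5H14N2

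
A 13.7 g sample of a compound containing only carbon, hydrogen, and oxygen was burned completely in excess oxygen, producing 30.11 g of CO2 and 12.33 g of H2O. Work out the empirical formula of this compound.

mol C = 30.11 / 44.01 = 0.6842; mass C = 0.6842 × 12.01 = 8.217 g
mol H = 2 × (12.33 / 18.02) = 1.368; mass H = 1.368 × 1.008 = 1.379 g
mass O = 13.7 − (9.596) = 4.104 g → mol O = 0.2565
Ratios (÷ 0.2565): C 2.667, H 5.335, O 1.000
×3: C 8.00, H 16.01, O 3.00 → C8H16O3

C8H16O3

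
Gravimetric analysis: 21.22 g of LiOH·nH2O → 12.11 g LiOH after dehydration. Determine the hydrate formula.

Mass of water lost = 21.22 − 12.11 = 9.11 g → 9.11 / 18.02 = 0.5055 mol H2O
Molar mass of LiOH = 23.95 g/mol → mol LiOH = 12.11 / 23.95 = 0.5057
n = 0.5055 / 0.5057 = 1.00 ≈ 1 → LiOH·H2O

LiOH·H2O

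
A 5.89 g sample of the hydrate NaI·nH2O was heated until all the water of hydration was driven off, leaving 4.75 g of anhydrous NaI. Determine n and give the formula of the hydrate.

NaI·2H2O

Mass of water lost = 5.89 − 4.75 = 1.14 g → 1.14 / 18.02 = 0.06326 mol H2O
Molar mass of NaI = 149.89 g/mol → mol NaI = 4.75 / 149.89 = 0.03169
n = 0.06326 / 0.03169 = 2.00 ≈ 2 → NaI·2H2O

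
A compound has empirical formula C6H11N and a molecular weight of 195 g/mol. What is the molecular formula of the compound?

C12H22N2

Empirical-formula mass = 97.16 g/mol
n = 195 / 97.16 = 2.01 ≈ 2
Molecular formula = (C6H11N)2 = C12H22N2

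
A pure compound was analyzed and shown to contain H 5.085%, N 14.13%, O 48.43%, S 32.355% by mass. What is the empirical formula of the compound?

H5NO3S

Assume 100 g: 5.085 g H, 14.13 g N, 48.43 g O, 32.355 g S.
Moles — H: 5.085 / 1.008 = 5.045 mol; N: 14.13 / 14.01 = 1.009 mol; O: 48.43 / 16.00 = 3.027 mol; S: 32.355 / 32.07 = 1.009 mol
Divide by the smallest (1.009 mol N): H 5.002, N 1.000, O 3.001, S 1.000
≈ 5:1:3:1 → H5NO3S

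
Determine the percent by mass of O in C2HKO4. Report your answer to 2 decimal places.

49.95%

Molar mass = 2(12.01) + 1(1.008) + 1(39.10) + 4(16.00) = 128.128 g/mol
Mass of O per mole = 4 × 16.00 = 64.000 g
% O = 64.000 / 128.128 × 100 = 49.95%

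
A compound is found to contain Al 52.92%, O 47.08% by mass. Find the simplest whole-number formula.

Al2O3

Assume 100 g: 52.92 g Al, 47.08 g O.
Moles — Al: 52.92 / 26.98 = 1.961 mol; O: 47.08 / 16.00 = 2.942 mol
Divide by the smallest (1.961 mol Al): Al 1.000, O 1.500
×2: Al 2.00, O 3.00 → Al2O3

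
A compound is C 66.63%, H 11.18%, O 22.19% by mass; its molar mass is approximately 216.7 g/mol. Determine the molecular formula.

C12H24O3

Assume 100 g: 66.63 g C, 11.18 g H, 22.19 g O.
Moles — C: 66.63 / 12.01 = 5.548 mol; H: 11.18 / 1.008 = 11.09 mol; O: 22.19 / 16.00 = 1.387 mol
Smallest is O at 1.387 mol; normalising gives C 4.000, H 7.997, O 1.000
Ratio ≈ 4:8:1, so the empirical formula is C4H8O
Empirical-formula mass = 72.10 g/mol
n = 216.7 / 72.10 = 3.01 ≈ 3
Molecular formula = (C4H8O)×3 = C12H24O3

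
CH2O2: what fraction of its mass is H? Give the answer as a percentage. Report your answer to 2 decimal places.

4.38%

Molar mass = 1(12.01) + 2(1.008) + 2(16.00) = 46.026 g/mol
Mass of H per mole = 2 × 1.008 = 2.016 g
% H = 2.016 / 46.026 × 100 = 4.38%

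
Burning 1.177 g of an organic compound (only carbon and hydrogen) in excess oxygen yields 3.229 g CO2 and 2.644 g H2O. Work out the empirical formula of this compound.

CH4

mol C = 3.229 / 44.01 = 0.07337; mass C = 0.07337 × 12.01 = 0.8812 g
mol H = 2 × (2.644 / 18.02) = 0.2935; mass H = 0.2935 × 1.008 = 0.2958 g
Divide by the smallest (0.07337 mol C): C 1.000, H 4.000
Ratio ≈ 1:4, so the empirical formula is CH4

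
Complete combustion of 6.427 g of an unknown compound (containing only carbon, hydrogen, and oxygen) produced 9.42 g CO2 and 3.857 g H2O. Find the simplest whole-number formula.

CH2O

mol C = 9.42 / 44.01 = 0.2140; mass C = 0.2140 × 12.01 = 2.571 g
mol H = 2 × (3.857 / 18.02) = 0.4281; mass H = 0.4281 × 1.008 = 0.4315 g
mass O = 6.427 − (3.002) = 3.425 g → mol O = 0.2141
Smallest is C at 0.214 mol; normalising gives C 1.000, H 2.000, O 1.000
→ CH2O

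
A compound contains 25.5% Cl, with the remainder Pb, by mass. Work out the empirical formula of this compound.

Cl2Pb

Assume 100 g: 25.5 g Cl, 74.5 g Pb.
n(Cl) = 25.5/35.45 = 0.7193, n(Pb) = 74.5/207.2 = 0.3596
Smallest is Pb at 0.3596 mol; normalising gives Cl 2.001, Pb 1.000
→ Cl2Pb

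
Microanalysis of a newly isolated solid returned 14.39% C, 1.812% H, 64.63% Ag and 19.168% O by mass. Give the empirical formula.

Assume 100 g: 14.39 g C, 1.812 g H, 64.63 g Ag, 19.168 g O.
n(C) = 14.39/12.01 = 1.198, n(H) = 1.812/1.008 = 1.798, n(Ag) = 64.63/107.87 = 0.5991, n(O) = 19.168/16.00 = 1.198
Ratios (÷ 0.5991): C 2.000, H 3.000, Ag 1.000, O 2.000
≈ 2:3:1:2 → C2H3AgO2

C2H3AgO2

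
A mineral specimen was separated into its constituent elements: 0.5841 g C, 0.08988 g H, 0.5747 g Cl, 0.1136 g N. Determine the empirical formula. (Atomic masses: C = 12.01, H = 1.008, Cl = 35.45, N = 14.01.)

n(C) = 0.5841/12.01 = 0.04863, n(H) = 0.08988/1.008 = 0.08917, n(Cl) = 0.5747/35.45 = 0.01621, n(N) = 0.1136/14.01 = 0.008108
Smallest is N at 0.008108 mol; normalising gives C 5.998, H 10.997, Cl 1.999, N 1.000
≈ 6:11:2:1 → C6H11Cl2N

C6H11Cl2N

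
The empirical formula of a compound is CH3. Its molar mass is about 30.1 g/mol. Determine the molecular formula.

Empirical-formula mass = 15.03 g/mol
n = 30.1 / 15.03 = 2.00 ≈ 2
Molecular formula = (CH3)2 = C2H6

C2H6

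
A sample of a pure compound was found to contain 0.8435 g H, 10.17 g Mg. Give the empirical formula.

H2Mg

n(H) = 0.8435/1.008 = 0.8368, n(Mg) = 10.17/24.31 = 0.4183
Smallest is Mg at 0.4183 mol; normalising gives H 2.000, Mg 1.000
→ H2Mg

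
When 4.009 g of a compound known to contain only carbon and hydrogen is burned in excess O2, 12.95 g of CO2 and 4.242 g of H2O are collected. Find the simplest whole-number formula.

mol C = 12.95 / 44.01 = 0.2943; mass C = 0.2943 × 12.01 = 3.534 g
mol H = 2 × (4.242 / 18.02) = 0.4708; mass H = 0.4708 × 1.008 = 0.4746 g
Divide by the smallest (0.2943 mol C): C 1.000, H 1.600
×5: C 5.00, H 8.00 → C5H8

C5H8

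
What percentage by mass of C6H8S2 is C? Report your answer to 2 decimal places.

49.95%

Molar mass = 6(12.01) + 8(1.008) + 2(32.07) = 144.264 g/mol
Mass of C per mole = 6 × 12.01 = 72.060 g
% C = 72.060 / 144.264 × 100 = 49.95%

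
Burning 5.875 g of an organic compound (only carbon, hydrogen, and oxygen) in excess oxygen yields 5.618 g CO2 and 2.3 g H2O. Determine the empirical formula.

CH2O2

mol C = 5.618 / 44.01 = 0.1277; mass C = 0.1277 × 12.01 = 1.533 g
mol H = 2 × (2.3 / 18.02) = 0.2553; mass H = 0.2553 × 1.008 = 0.2573 g
mass O = 5.875 − (1.790) = 4.085 g → mol O = 0.2553
Divide by the smallest (0.1277 mol C): C 1.000, H 2.000, O 2.000
→ CH2O2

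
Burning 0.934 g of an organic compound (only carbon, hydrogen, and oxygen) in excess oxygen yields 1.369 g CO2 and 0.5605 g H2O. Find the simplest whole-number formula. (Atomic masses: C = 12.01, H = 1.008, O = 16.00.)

mol C = 1.369 / 44.01 = 0.03111; mass C = 0.03111 × 12.01 = 0.3736 g
mol H = 2 × (0.5605 / 18.02) = 0.06221; mass H = 0.06221 × 1.008 = 0.06271 g
mass O = 0.934 − (0.4363) = 0.4977 g → mol O = 0.03111
Ratios (÷ 0.03111): C 1.000, H 2.000, O 1.000
Ratio ≈ 1:2:1, so the empirical formula is CH2O

CH2O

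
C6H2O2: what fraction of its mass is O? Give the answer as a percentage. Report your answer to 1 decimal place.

30.2%

Molar mass = 6(12.01) + 2(1.008) + 2(16.00) = 106.076 g/mol
Mass of O per mole = 2 × 16.00 = 32.000 g
% O = 32.000 / 106.076 × 100 = 30.2%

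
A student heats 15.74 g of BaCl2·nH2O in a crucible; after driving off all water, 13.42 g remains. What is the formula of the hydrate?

BaCl2·2H2O

Mass of water lost = 15.74 − 13.42 = 2.32 g → 2.32 / 18.02 = 0.1287 mol H2O
Molar mass of BaCl2 = 208.23 g/mol → mol BaCl2 = 13.42 / 208.23 = 0.06445
n = 0.1287 / 0.06445 = 2.00 ≈ 2 → BaCl2·2H2O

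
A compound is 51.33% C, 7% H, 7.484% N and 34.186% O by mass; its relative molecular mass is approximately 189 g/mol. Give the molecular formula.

C8H13NO4

Assume 100 g: 51.33 g C, 7 g H, 7.484 g N, 34.186 g O.
n(C) = 51.33/12.01 = 4.274, n(H) = 7/1.008 = 6.944, n(N) = 7.484/14.01 = 0.5342, n(O) = 34.186/16.00 = 2.137
Divide by the smallest (0.5342 mol N): C 8.001, H 13.000, N 1.000, O 4.000
Ratio ≈ 8:13:1:4, so the empirical formula is C8H13NO4
Empirical-formula mass = 187.19 g/mol
n = 189 / 187.19 = 1.01 ≈ 1
Molecular formula = empirical formula = C8H13NO4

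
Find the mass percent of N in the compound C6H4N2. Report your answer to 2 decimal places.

26.91%

Molar mass = 6(12.01) + 4(1.008) + 2(14.01) = 104.112 g/mol
Mass of N per mole = 2 × 14.01 = 28.020 g
% N = 28.020 / 104.112 × 100 = 26.91%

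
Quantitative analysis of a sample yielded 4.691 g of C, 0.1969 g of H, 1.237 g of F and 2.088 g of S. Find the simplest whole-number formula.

C6H3FS

C: 4.691 g ÷ 12.01 g/mol = 0.3906 mol
H: 0.1969 g ÷ 1.008 g/mol = 0.1953 mol
F: 1.237 g ÷ 19.00 g/mol = 0.06511 mol
S: 2.088 g ÷ 32.07 g/mol = 0.06511 mol
Ratios (÷ 0.06511): C 5.999, H 3.000, F 1.000, S 1.000
→ C6H3FS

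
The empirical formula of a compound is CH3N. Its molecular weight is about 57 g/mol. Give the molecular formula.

C2H6N2

Empirical-formula mass = 29.04 g/mol
n = 57 / 29.04 = 1.96 ≈ 2
Molecular formula = (CH3N)2 = C2H6N2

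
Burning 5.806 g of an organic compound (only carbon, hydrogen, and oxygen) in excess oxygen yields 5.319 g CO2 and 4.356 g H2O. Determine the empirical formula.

mol C = 5.319 / 44.01 = 0.1209; mass C = 0.1209 × 12.01 = 1.452 g
mol H = 2 × (4.356 / 18.02) = 0.4835; mass H = 0.4835 × 1.008 = 0.4873 g
mass O = 5.806 − (1.939) = 3.867 g → mol O = 0.2417
Divide by the smallest (0.1209 mol C): C 1.000, H 4.000, O 2.000
Ratio ≈ 1:4:2, so the empirical formula is CH4O2

CH4O2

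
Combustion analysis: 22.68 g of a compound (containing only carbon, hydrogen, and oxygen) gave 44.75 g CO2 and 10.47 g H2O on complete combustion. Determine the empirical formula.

C7H8O4

mol C = 44.75 / 44.01 = 1.017; mass C = 1.017 × 12.01 = 12.21 g
mol H = 2 × (10.47 / 18.02) = 1.162; mass H = 1.162 × 1.008 = 1.171 g
mass O = 22.68 − (13.38) = 9.297 g → mol O = 0.5810
Divide by the smallest (0.581 mol O): C 1.750, H 2.000, O 1.000
×4: C 7.00, H 8.00, O 4.00 → C7H8O4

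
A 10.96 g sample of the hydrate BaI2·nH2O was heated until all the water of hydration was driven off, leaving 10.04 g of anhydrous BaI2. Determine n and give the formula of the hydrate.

BaI2·2H2O

Mass of water lost = 10.96 − 10.04 = 0.92 g → 0.92 / 18.02 = 0.05105 mol H2O
Molar mass of BaI2 = 391.13 g/mol → mol BaI2 = 10.04 / 391.13 = 0.02567
n = 0.05105 / 0.02567 = 1.99 ≈ 2 → BaI2·2H2O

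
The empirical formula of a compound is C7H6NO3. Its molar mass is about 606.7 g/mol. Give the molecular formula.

Empirical-formula mass = 152.13 g/mol
n = 606.7 / 152.13 = 3.99 ≈ 4
Molecular formula = (C7H6NO3)4 = C28H24N4O12

C28H24N4O12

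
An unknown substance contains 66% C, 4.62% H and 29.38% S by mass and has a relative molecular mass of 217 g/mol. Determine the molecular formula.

Assume 100 g: 66 g C, 4.62 g H, 29.38 g S.
Moles — C: 66 / 12.01 = 5.495 mol; H: 4.62 / 1.008 = 4.583 mol; S: 29.38 / 32.07 = 0.9161 mol
Ratios (÷ 0.9161): C 5.999, H 5.003, S 1.000
→ C6H5S
Empirical-formula mass = 109.17 g/mol
n = 217 / 109.17 = 1.99 ≈ 2
Molecular formula = (C6H5S)×2 = C12H10S2

C12H10S2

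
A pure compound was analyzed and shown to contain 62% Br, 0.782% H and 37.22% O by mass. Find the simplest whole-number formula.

BrHO3

Assume 100 g: 62 g Br, 0.782 g H, 37.22 g O.
Moles — Br: 62 / 79.90 = 0.776 mol; H: 0.782 / 1.008 = 0.7758 mol; O: 37.22 / 16.00 = 2.326 mol
Smallest is H at 0.7758 mol; normalising gives Br 1.000, H 1.000, O 2.999
≈ 1:1:3 → BrHO3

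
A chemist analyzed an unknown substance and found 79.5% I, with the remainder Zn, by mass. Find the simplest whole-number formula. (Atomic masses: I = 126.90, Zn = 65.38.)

I2Zn

Assume 100 g: 79.5 g I, 20.5 g Zn.
I: 79.5 g ÷ 126.90 g/mol = 0.6265 mol
Zn: 20.5 g ÷ 65.38 g/mol = 0.3136 mol
Divide by the smallest (0.3136 mol Zn): I 1.998, Zn 1.000
Ratio ≈ 2:1, so the empirical formula is I2Zn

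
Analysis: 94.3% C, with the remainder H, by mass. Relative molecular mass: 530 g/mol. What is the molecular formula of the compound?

C42H30

Assume 100 g: 94.3 g C, 5.7 g H.
Moles — C: 94.3 / 12.01 = 7.852 mol; H: 5.7 / 1.008 = 5.655 mol
Divide by the smallest (5.655 mol H): C 1.389, H 1.000
Multiply by 5: C 6.94, H 5.00 → C7H5
Empirical-formula mass = 89.11 g/mol
n = 530 / 89.11 = 5.95 ≈ 6
Molecular formula = (C7H5)×6 = C42H30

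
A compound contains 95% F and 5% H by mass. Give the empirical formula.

Assume 100 g: 95 g F, 5 g H.
Moles — F: 95 / 19.00 = 5 mol; H: 5 / 1.008 = 4.96 mol
Smallest is H at 4.96 mol; normalising gives F 1.008, H 1.000
≈ 1:1 → FH

FH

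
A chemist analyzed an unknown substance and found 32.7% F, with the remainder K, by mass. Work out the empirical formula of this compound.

Assume 100 g: 32.7 g F, 67.3 g K.
F: 32.7 g ÷ 19.00 g/mol = 1.721 mol
K: 67.3 g ÷ 39.10 g/mol = 1.721 mol
Ratios (÷ 1.721): F 1.000, K 1.000
→ FK

FK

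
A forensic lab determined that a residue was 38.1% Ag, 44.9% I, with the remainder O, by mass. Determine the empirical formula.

Assume 100 g: 38.1 g Ag, 44.9 g I, 17 g O.
Ag: 38.1 g ÷ 107.87 g/mol = 0.3532 mol
I: 44.9 g ÷ 126.90 g/mol = 0.3538 mol
O: 17 g ÷ 16.00 g/mol = 1.062 mol
Divide by the smallest (0.3532 mol Ag): Ag 1.000, I 1.002, O 3.008
≈ 1:1:3 → AgIO3

AgIO3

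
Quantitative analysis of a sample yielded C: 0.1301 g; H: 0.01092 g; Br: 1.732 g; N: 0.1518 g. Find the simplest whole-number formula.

n(C) = 0.1301/12.01 = 0.01083, n(H) = 0.01092/1.008 = 0.01083, n(Br) = 1.732/79.90 = 0.02168, n(N) = 0.1518/14.01 = 0.01084
Divide by the smallest (0.01083 mol C): C 1.000, H 1.000, Br 2.001, N 1.000
≈ 1:1:2:1 → CHBr2N

CHBr2N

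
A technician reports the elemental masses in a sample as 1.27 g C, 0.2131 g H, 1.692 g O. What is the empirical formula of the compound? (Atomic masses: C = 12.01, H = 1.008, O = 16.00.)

n(C) = 1.27/12.01 = 0.1057, n(H) = 0.2131/1.008 = 0.2114, n(O) = 1.692/16.00 = 0.1057
Ratios (÷ 0.1057): C 1.000, H 1.999, O 1.000
≈ 1:2:1 → CH2O

CH2O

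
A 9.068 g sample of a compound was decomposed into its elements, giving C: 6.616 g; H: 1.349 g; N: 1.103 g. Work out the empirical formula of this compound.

C: 6.616 g ÷ 12.01 g/mol = 0.5509 mol
H: 1.349 g ÷ 1.008 g/mol = 1.338 mol
N: 1.103 g ÷ 14.01 g/mol = 0.07873 mol
Smallest is N at 0.07873 mol; normalising gives C 6.997, H 16.999, N 1.000
≈ 7:17:1 → C7H17N

C7H17N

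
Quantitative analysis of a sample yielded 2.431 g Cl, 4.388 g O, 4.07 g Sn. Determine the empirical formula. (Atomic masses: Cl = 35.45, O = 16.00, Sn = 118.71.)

Moles — Cl: 2.431 / 35.45 = 0.06858 mol; O: 4.388 / 16.00 = 0.2742 mol; Sn: 4.07 / 118.71 = 0.03429 mol
Ratios (÷ 0.03429): Cl 2.000, O 7.999, Sn 1.000
→ Cl2O8Sn

Cl2O8Sn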